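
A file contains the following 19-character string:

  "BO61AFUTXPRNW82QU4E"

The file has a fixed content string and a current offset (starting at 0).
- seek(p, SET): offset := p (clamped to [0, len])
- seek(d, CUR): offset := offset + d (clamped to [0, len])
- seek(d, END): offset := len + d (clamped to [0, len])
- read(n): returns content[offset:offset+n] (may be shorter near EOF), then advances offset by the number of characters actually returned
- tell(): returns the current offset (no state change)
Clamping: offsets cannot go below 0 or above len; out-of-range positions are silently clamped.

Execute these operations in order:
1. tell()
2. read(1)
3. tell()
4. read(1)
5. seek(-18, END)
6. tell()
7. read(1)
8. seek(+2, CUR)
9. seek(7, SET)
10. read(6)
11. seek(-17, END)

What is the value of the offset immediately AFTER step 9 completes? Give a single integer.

After 1 (tell()): offset=0
After 2 (read(1)): returned 'B', offset=1
After 3 (tell()): offset=1
After 4 (read(1)): returned 'O', offset=2
After 5 (seek(-18, END)): offset=1
After 6 (tell()): offset=1
After 7 (read(1)): returned 'O', offset=2
After 8 (seek(+2, CUR)): offset=4
After 9 (seek(7, SET)): offset=7

Answer: 7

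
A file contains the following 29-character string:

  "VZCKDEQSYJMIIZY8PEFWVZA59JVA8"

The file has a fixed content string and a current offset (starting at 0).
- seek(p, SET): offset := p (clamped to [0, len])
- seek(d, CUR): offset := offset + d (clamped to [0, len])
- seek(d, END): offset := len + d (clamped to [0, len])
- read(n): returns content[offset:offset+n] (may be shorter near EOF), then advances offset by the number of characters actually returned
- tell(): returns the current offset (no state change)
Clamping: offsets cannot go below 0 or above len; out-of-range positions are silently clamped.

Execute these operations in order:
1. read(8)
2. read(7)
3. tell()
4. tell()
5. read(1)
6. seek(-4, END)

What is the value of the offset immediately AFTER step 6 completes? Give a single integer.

Answer: 25

Derivation:
After 1 (read(8)): returned 'VZCKDEQS', offset=8
After 2 (read(7)): returned 'YJMIIZY', offset=15
After 3 (tell()): offset=15
After 4 (tell()): offset=15
After 5 (read(1)): returned '8', offset=16
After 6 (seek(-4, END)): offset=25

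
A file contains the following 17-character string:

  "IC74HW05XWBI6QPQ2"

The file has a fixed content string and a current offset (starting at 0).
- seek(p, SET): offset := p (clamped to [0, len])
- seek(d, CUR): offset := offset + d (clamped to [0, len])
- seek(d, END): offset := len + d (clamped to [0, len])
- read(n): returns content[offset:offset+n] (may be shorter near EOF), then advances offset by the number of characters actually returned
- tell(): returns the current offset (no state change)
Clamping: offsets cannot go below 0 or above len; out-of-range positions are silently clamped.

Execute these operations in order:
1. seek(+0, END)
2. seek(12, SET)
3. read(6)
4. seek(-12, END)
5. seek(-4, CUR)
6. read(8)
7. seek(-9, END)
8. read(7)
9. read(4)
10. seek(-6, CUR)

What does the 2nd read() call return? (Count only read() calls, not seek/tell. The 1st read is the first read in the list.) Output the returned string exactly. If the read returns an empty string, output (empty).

Answer: C74HW05X

Derivation:
After 1 (seek(+0, END)): offset=17
After 2 (seek(12, SET)): offset=12
After 3 (read(6)): returned '6QPQ2', offset=17
After 4 (seek(-12, END)): offset=5
After 5 (seek(-4, CUR)): offset=1
After 6 (read(8)): returned 'C74HW05X', offset=9
After 7 (seek(-9, END)): offset=8
After 8 (read(7)): returned 'XWBI6QP', offset=15
After 9 (read(4)): returned 'Q2', offset=17
After 10 (seek(-6, CUR)): offset=11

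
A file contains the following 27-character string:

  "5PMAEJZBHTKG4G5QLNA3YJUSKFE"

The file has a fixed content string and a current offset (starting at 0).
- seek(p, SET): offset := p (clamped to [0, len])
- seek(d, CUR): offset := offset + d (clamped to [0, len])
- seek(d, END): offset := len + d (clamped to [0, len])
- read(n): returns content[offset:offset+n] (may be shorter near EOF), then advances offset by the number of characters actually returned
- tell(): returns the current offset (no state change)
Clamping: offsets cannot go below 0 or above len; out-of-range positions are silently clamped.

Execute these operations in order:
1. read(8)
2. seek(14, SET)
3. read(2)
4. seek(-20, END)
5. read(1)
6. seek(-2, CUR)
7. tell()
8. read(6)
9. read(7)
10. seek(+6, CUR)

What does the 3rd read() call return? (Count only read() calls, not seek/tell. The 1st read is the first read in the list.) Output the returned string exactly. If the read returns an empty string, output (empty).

After 1 (read(8)): returned '5PMAEJZB', offset=8
After 2 (seek(14, SET)): offset=14
After 3 (read(2)): returned '5Q', offset=16
After 4 (seek(-20, END)): offset=7
After 5 (read(1)): returned 'B', offset=8
After 6 (seek(-2, CUR)): offset=6
After 7 (tell()): offset=6
After 8 (read(6)): returned 'ZBHTKG', offset=12
After 9 (read(7)): returned '4G5QLNA', offset=19
After 10 (seek(+6, CUR)): offset=25

Answer: B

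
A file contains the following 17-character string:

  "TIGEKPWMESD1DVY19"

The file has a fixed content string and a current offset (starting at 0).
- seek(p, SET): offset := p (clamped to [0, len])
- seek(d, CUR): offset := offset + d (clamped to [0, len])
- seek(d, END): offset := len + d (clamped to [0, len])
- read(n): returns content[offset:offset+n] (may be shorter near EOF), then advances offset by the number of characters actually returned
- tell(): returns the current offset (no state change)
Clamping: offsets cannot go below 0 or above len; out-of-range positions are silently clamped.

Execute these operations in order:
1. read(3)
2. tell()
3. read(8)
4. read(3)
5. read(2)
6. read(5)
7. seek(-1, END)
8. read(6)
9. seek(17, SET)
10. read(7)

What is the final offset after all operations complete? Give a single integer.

Answer: 17

Derivation:
After 1 (read(3)): returned 'TIG', offset=3
After 2 (tell()): offset=3
After 3 (read(8)): returned 'EKPWMESD', offset=11
After 4 (read(3)): returned '1DV', offset=14
After 5 (read(2)): returned 'Y1', offset=16
After 6 (read(5)): returned '9', offset=17
After 7 (seek(-1, END)): offset=16
After 8 (read(6)): returned '9', offset=17
After 9 (seek(17, SET)): offset=17
After 10 (read(7)): returned '', offset=17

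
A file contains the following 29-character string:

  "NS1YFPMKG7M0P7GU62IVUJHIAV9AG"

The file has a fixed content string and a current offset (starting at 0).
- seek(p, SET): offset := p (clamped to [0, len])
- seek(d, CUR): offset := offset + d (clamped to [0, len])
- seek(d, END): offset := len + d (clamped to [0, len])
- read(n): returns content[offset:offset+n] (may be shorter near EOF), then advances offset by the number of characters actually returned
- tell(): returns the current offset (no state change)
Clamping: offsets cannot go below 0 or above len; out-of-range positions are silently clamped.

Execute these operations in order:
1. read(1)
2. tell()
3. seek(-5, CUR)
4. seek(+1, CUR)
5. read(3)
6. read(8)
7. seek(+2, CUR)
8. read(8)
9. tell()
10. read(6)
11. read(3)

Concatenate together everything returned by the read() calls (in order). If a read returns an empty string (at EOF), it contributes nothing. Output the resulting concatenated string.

After 1 (read(1)): returned 'N', offset=1
After 2 (tell()): offset=1
After 3 (seek(-5, CUR)): offset=0
After 4 (seek(+1, CUR)): offset=1
After 5 (read(3)): returned 'S1Y', offset=4
After 6 (read(8)): returned 'FPMKG7M0', offset=12
After 7 (seek(+2, CUR)): offset=14
After 8 (read(8)): returned 'GU62IVUJ', offset=22
After 9 (tell()): offset=22
After 10 (read(6)): returned 'HIAV9A', offset=28
After 11 (read(3)): returned 'G', offset=29

Answer: NS1YFPMKG7M0GU62IVUJHIAV9AG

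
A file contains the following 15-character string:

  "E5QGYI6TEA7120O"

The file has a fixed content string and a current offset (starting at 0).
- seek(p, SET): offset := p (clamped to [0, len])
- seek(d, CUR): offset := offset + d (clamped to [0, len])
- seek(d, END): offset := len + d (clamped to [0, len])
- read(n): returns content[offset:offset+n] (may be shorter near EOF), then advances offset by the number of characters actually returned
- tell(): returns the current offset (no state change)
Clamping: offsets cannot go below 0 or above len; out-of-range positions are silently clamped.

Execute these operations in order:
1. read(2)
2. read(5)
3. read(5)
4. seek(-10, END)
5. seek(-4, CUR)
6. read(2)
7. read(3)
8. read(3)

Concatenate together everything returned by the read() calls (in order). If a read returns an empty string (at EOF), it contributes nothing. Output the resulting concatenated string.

After 1 (read(2)): returned 'E5', offset=2
After 2 (read(5)): returned 'QGYI6', offset=7
After 3 (read(5)): returned 'TEA71', offset=12
After 4 (seek(-10, END)): offset=5
After 5 (seek(-4, CUR)): offset=1
After 6 (read(2)): returned '5Q', offset=3
After 7 (read(3)): returned 'GYI', offset=6
After 8 (read(3)): returned '6TE', offset=9

Answer: E5QGYI6TEA715QGYI6TE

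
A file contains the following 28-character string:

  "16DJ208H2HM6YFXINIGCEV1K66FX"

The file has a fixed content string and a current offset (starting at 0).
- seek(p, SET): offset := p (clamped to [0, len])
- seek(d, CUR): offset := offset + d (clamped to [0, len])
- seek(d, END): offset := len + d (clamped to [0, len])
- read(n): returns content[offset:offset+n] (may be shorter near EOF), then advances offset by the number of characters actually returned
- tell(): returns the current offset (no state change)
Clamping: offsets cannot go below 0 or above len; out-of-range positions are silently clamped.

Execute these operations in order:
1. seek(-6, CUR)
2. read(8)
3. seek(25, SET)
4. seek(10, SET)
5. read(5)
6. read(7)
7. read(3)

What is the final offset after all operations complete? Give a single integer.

Answer: 25

Derivation:
After 1 (seek(-6, CUR)): offset=0
After 2 (read(8)): returned '16DJ208H', offset=8
After 3 (seek(25, SET)): offset=25
After 4 (seek(10, SET)): offset=10
After 5 (read(5)): returned 'M6YFX', offset=15
After 6 (read(7)): returned 'INIGCEV', offset=22
After 7 (read(3)): returned '1K6', offset=25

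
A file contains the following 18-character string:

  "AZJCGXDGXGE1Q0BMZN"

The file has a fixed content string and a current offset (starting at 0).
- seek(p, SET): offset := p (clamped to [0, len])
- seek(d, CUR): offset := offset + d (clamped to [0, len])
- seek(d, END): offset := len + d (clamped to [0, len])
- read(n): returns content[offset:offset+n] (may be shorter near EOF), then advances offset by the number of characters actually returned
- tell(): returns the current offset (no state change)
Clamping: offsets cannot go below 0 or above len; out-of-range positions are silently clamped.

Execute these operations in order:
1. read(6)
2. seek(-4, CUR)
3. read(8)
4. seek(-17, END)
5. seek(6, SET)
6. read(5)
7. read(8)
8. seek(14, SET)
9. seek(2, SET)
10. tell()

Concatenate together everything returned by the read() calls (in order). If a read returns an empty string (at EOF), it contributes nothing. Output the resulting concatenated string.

Answer: AZJCGXJCGXDGXGDGXGE1Q0BMZN

Derivation:
After 1 (read(6)): returned 'AZJCGX', offset=6
After 2 (seek(-4, CUR)): offset=2
After 3 (read(8)): returned 'JCGXDGXG', offset=10
After 4 (seek(-17, END)): offset=1
After 5 (seek(6, SET)): offset=6
After 6 (read(5)): returned 'DGXGE', offset=11
After 7 (read(8)): returned '1Q0BMZN', offset=18
After 8 (seek(14, SET)): offset=14
After 9 (seek(2, SET)): offset=2
After 10 (tell()): offset=2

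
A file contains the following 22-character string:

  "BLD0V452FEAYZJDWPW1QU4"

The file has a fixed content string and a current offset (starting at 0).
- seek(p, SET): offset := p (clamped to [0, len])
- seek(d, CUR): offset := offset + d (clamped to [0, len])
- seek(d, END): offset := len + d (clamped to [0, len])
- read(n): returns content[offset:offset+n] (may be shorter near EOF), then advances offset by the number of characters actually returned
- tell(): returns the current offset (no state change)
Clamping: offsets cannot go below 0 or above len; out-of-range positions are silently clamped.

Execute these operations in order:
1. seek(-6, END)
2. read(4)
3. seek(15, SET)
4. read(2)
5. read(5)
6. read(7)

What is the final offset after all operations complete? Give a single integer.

Answer: 22

Derivation:
After 1 (seek(-6, END)): offset=16
After 2 (read(4)): returned 'PW1Q', offset=20
After 3 (seek(15, SET)): offset=15
After 4 (read(2)): returned 'WP', offset=17
After 5 (read(5)): returned 'W1QU4', offset=22
After 6 (read(7)): returned '', offset=22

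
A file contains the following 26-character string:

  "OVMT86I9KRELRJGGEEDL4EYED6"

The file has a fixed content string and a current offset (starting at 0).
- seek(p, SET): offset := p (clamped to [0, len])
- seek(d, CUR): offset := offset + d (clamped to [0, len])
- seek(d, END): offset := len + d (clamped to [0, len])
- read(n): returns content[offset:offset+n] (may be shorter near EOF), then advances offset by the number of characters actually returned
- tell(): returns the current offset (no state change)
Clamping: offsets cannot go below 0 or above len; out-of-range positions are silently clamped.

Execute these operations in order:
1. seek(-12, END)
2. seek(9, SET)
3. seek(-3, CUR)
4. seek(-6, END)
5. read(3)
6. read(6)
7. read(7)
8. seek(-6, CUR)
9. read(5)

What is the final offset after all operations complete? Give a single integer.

After 1 (seek(-12, END)): offset=14
After 2 (seek(9, SET)): offset=9
After 3 (seek(-3, CUR)): offset=6
After 4 (seek(-6, END)): offset=20
After 5 (read(3)): returned '4EY', offset=23
After 6 (read(6)): returned 'ED6', offset=26
After 7 (read(7)): returned '', offset=26
After 8 (seek(-6, CUR)): offset=20
After 9 (read(5)): returned '4EYED', offset=25

Answer: 25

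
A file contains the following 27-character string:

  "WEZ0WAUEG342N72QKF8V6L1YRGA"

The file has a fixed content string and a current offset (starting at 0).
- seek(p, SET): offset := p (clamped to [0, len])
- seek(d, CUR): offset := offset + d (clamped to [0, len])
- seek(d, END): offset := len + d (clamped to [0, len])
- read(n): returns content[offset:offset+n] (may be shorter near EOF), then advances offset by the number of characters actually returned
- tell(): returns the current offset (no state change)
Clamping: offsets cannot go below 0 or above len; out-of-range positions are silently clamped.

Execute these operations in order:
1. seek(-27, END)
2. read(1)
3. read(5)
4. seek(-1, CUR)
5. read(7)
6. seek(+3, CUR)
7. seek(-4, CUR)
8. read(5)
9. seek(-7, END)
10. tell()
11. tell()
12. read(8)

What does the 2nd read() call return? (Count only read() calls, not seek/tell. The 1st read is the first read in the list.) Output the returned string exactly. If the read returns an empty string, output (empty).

Answer: EZ0WA

Derivation:
After 1 (seek(-27, END)): offset=0
After 2 (read(1)): returned 'W', offset=1
After 3 (read(5)): returned 'EZ0WA', offset=6
After 4 (seek(-1, CUR)): offset=5
After 5 (read(7)): returned 'AUEG342', offset=12
After 6 (seek(+3, CUR)): offset=15
After 7 (seek(-4, CUR)): offset=11
After 8 (read(5)): returned '2N72Q', offset=16
After 9 (seek(-7, END)): offset=20
After 10 (tell()): offset=20
After 11 (tell()): offset=20
After 12 (read(8)): returned '6L1YRGA', offset=27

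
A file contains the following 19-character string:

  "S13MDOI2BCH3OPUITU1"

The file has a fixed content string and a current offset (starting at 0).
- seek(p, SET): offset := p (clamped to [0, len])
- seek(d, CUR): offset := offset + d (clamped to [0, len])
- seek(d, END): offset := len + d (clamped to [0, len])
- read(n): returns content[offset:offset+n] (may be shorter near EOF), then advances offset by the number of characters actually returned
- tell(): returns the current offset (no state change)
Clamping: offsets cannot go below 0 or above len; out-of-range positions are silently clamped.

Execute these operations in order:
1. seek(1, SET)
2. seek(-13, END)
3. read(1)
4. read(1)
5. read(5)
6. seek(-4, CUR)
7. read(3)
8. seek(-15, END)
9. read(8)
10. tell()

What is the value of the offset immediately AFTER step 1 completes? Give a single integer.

After 1 (seek(1, SET)): offset=1

Answer: 1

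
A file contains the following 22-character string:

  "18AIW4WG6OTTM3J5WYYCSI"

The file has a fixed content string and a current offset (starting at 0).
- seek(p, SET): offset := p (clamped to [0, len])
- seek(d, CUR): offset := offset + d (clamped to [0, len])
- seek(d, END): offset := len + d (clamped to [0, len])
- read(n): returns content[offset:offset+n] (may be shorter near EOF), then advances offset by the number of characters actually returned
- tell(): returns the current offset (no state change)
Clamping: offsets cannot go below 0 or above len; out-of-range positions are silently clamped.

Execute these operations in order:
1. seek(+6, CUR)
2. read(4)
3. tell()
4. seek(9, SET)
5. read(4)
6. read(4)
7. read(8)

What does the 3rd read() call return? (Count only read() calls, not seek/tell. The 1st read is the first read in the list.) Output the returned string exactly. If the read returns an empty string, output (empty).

After 1 (seek(+6, CUR)): offset=6
After 2 (read(4)): returned 'WG6O', offset=10
After 3 (tell()): offset=10
After 4 (seek(9, SET)): offset=9
After 5 (read(4)): returned 'OTTM', offset=13
After 6 (read(4)): returned '3J5W', offset=17
After 7 (read(8)): returned 'YYCSI', offset=22

Answer: 3J5W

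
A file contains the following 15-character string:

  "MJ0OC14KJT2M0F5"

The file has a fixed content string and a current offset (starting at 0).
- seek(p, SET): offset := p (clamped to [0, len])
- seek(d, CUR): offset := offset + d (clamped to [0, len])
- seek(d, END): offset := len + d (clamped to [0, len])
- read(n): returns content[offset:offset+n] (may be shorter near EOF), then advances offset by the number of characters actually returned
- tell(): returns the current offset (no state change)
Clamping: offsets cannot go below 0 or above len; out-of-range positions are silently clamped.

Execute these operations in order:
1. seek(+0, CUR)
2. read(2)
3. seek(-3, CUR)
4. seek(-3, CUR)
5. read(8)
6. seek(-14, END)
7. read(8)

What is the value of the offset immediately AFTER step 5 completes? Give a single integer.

Answer: 8

Derivation:
After 1 (seek(+0, CUR)): offset=0
After 2 (read(2)): returned 'MJ', offset=2
After 3 (seek(-3, CUR)): offset=0
After 4 (seek(-3, CUR)): offset=0
After 5 (read(8)): returned 'MJ0OC14K', offset=8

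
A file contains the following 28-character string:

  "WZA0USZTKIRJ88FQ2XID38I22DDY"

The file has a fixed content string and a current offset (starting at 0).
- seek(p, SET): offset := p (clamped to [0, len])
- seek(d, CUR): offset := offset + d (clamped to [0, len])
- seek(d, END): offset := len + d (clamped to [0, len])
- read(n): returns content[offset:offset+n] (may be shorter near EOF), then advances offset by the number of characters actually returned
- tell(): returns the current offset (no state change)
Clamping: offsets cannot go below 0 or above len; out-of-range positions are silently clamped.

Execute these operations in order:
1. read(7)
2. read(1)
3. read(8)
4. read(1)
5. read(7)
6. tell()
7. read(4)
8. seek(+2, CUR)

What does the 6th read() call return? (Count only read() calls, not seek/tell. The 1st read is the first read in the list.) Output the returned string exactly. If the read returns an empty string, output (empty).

After 1 (read(7)): returned 'WZA0USZ', offset=7
After 2 (read(1)): returned 'T', offset=8
After 3 (read(8)): returned 'KIRJ88FQ', offset=16
After 4 (read(1)): returned '2', offset=17
After 5 (read(7)): returned 'XID38I2', offset=24
After 6 (tell()): offset=24
After 7 (read(4)): returned '2DDY', offset=28
After 8 (seek(+2, CUR)): offset=28

Answer: 2DDY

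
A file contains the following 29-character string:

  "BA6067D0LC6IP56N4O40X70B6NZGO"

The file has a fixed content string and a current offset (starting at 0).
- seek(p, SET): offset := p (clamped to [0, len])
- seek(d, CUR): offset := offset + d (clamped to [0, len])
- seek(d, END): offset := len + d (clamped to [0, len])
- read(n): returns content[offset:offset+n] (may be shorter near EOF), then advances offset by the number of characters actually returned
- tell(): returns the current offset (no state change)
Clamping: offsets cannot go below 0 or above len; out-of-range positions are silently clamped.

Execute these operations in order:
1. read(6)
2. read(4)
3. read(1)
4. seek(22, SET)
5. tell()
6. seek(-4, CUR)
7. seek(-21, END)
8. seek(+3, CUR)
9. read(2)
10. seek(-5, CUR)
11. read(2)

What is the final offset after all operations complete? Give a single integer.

Answer: 10

Derivation:
After 1 (read(6)): returned 'BA6067', offset=6
After 2 (read(4)): returned 'D0LC', offset=10
After 3 (read(1)): returned '6', offset=11
After 4 (seek(22, SET)): offset=22
After 5 (tell()): offset=22
After 6 (seek(-4, CUR)): offset=18
After 7 (seek(-21, END)): offset=8
After 8 (seek(+3, CUR)): offset=11
After 9 (read(2)): returned 'IP', offset=13
After 10 (seek(-5, CUR)): offset=8
After 11 (read(2)): returned 'LC', offset=10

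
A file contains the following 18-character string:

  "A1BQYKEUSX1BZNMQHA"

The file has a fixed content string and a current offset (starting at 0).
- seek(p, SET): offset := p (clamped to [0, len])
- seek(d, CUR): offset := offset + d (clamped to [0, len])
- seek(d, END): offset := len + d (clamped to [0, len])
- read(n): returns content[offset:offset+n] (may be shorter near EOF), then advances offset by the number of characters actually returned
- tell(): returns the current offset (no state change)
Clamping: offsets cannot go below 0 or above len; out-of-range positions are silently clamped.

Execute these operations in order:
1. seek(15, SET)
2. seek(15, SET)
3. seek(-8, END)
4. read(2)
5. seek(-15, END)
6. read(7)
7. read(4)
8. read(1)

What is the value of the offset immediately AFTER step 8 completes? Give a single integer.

After 1 (seek(15, SET)): offset=15
After 2 (seek(15, SET)): offset=15
After 3 (seek(-8, END)): offset=10
After 4 (read(2)): returned '1B', offset=12
After 5 (seek(-15, END)): offset=3
After 6 (read(7)): returned 'QYKEUSX', offset=10
After 7 (read(4)): returned '1BZN', offset=14
After 8 (read(1)): returned 'M', offset=15

Answer: 15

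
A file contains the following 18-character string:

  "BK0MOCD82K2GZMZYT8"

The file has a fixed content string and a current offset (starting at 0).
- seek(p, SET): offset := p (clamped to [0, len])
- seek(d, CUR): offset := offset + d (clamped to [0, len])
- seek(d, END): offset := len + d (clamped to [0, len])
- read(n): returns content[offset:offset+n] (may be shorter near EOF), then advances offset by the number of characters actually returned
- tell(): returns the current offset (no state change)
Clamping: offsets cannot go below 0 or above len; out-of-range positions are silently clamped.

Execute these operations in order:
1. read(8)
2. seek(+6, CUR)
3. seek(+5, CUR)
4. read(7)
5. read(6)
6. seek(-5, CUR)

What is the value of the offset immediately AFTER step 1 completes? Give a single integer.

After 1 (read(8)): returned 'BK0MOCD8', offset=8

Answer: 8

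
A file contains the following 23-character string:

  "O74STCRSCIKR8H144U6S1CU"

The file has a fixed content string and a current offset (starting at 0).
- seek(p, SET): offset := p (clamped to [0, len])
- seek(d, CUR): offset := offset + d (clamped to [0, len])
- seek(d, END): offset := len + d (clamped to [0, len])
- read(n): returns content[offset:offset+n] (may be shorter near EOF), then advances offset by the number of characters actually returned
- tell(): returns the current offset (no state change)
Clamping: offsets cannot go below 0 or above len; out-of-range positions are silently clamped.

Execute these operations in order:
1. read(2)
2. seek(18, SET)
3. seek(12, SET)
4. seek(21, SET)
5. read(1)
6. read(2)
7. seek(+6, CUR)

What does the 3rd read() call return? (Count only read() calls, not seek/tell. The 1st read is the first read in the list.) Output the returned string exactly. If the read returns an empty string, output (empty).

Answer: U

Derivation:
After 1 (read(2)): returned 'O7', offset=2
After 2 (seek(18, SET)): offset=18
After 3 (seek(12, SET)): offset=12
After 4 (seek(21, SET)): offset=21
After 5 (read(1)): returned 'C', offset=22
After 6 (read(2)): returned 'U', offset=23
After 7 (seek(+6, CUR)): offset=23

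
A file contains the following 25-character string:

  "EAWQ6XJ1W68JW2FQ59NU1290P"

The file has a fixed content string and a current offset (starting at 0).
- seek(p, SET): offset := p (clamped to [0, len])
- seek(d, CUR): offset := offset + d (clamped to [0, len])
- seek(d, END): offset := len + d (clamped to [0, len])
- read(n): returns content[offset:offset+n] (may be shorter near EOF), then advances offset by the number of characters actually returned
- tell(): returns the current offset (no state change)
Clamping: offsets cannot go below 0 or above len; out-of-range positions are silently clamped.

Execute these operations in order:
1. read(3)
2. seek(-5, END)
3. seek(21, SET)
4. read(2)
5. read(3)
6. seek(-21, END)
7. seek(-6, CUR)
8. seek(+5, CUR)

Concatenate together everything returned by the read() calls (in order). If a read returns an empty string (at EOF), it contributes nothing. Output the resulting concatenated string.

Answer: EAW290P

Derivation:
After 1 (read(3)): returned 'EAW', offset=3
After 2 (seek(-5, END)): offset=20
After 3 (seek(21, SET)): offset=21
After 4 (read(2)): returned '29', offset=23
After 5 (read(3)): returned '0P', offset=25
After 6 (seek(-21, END)): offset=4
After 7 (seek(-6, CUR)): offset=0
After 8 (seek(+5, CUR)): offset=5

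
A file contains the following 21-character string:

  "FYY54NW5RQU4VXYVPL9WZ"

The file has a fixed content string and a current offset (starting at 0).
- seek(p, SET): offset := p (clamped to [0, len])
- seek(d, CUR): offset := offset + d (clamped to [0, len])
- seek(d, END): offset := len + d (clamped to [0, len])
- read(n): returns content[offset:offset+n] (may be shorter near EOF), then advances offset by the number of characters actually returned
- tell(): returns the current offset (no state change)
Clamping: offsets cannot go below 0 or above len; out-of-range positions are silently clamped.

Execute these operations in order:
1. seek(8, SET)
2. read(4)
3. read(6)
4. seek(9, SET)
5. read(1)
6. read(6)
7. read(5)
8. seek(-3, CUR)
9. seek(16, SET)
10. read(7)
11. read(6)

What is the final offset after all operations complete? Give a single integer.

Answer: 21

Derivation:
After 1 (seek(8, SET)): offset=8
After 2 (read(4)): returned 'RQU4', offset=12
After 3 (read(6)): returned 'VXYVPL', offset=18
After 4 (seek(9, SET)): offset=9
After 5 (read(1)): returned 'Q', offset=10
After 6 (read(6)): returned 'U4VXYV', offset=16
After 7 (read(5)): returned 'PL9WZ', offset=21
After 8 (seek(-3, CUR)): offset=18
After 9 (seek(16, SET)): offset=16
After 10 (read(7)): returned 'PL9WZ', offset=21
After 11 (read(6)): returned '', offset=21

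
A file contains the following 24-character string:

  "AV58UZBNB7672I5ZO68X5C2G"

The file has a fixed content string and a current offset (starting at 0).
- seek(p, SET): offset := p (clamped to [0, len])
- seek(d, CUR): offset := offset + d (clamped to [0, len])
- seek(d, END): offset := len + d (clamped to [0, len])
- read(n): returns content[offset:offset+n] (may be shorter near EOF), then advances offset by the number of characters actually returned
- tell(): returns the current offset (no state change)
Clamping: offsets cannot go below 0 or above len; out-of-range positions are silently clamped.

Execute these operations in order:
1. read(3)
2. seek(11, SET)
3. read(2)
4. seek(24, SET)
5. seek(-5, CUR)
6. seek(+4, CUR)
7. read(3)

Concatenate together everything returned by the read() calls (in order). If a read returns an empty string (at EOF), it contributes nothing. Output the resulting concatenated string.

Answer: AV572G

Derivation:
After 1 (read(3)): returned 'AV5', offset=3
After 2 (seek(11, SET)): offset=11
After 3 (read(2)): returned '72', offset=13
After 4 (seek(24, SET)): offset=24
After 5 (seek(-5, CUR)): offset=19
After 6 (seek(+4, CUR)): offset=23
After 7 (read(3)): returned 'G', offset=24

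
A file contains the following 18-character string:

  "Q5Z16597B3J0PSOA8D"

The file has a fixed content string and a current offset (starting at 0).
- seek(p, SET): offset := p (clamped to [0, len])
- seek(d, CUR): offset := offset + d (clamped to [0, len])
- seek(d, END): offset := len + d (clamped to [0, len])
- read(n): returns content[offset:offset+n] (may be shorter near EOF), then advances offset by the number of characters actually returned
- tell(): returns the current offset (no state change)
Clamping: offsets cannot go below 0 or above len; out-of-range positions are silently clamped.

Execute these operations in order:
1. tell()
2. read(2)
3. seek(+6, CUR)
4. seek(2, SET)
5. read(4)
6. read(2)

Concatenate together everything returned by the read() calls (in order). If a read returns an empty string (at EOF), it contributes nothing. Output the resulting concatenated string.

After 1 (tell()): offset=0
After 2 (read(2)): returned 'Q5', offset=2
After 3 (seek(+6, CUR)): offset=8
After 4 (seek(2, SET)): offset=2
After 5 (read(4)): returned 'Z165', offset=6
After 6 (read(2)): returned '97', offset=8

Answer: Q5Z16597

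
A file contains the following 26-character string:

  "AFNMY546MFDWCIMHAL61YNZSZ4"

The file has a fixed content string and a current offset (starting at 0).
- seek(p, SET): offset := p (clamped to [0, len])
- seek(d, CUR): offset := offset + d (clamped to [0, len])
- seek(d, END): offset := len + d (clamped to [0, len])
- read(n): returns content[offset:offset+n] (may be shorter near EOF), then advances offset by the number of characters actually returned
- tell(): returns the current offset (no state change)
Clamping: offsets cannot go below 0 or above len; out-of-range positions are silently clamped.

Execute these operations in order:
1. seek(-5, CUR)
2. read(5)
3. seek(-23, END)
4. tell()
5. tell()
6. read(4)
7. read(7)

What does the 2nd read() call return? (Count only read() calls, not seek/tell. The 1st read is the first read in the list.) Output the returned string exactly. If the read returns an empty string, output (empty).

Answer: MY54

Derivation:
After 1 (seek(-5, CUR)): offset=0
After 2 (read(5)): returned 'AFNMY', offset=5
After 3 (seek(-23, END)): offset=3
After 4 (tell()): offset=3
After 5 (tell()): offset=3
After 6 (read(4)): returned 'MY54', offset=7
After 7 (read(7)): returned '6MFDWCI', offset=14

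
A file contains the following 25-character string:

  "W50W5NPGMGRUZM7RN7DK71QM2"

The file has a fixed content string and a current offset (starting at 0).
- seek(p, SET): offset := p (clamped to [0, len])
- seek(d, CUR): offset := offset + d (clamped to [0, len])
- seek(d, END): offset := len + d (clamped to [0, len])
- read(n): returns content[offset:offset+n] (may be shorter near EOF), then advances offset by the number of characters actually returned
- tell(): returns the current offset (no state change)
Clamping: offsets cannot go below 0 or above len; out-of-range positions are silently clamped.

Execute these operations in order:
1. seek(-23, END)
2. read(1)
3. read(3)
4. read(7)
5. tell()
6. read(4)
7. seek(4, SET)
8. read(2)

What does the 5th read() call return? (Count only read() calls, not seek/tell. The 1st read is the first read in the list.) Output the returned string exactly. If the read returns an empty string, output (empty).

After 1 (seek(-23, END)): offset=2
After 2 (read(1)): returned '0', offset=3
After 3 (read(3)): returned 'W5N', offset=6
After 4 (read(7)): returned 'PGMGRUZ', offset=13
After 5 (tell()): offset=13
After 6 (read(4)): returned 'M7RN', offset=17
After 7 (seek(4, SET)): offset=4
After 8 (read(2)): returned '5N', offset=6

Answer: 5N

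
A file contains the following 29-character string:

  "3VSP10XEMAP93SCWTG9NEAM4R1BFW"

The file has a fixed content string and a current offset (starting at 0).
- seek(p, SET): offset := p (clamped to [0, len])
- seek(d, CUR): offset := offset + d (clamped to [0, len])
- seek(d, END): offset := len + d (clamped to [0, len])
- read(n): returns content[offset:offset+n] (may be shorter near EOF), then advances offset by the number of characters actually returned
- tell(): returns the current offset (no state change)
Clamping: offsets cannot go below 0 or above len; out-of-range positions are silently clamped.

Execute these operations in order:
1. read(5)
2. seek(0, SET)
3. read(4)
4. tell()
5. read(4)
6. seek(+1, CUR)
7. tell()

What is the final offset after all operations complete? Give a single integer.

Answer: 9

Derivation:
After 1 (read(5)): returned '3VSP1', offset=5
After 2 (seek(0, SET)): offset=0
After 3 (read(4)): returned '3VSP', offset=4
After 4 (tell()): offset=4
After 5 (read(4)): returned '10XE', offset=8
After 6 (seek(+1, CUR)): offset=9
After 7 (tell()): offset=9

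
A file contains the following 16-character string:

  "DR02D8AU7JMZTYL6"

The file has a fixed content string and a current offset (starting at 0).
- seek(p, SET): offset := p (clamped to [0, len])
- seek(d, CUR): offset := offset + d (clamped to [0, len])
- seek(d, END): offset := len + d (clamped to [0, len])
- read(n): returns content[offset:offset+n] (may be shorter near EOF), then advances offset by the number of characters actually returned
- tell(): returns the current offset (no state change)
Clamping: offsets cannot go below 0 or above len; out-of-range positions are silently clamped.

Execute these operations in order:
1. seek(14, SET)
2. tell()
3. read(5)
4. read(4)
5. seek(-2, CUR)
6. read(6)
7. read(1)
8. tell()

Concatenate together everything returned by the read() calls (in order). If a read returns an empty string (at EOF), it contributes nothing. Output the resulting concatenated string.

After 1 (seek(14, SET)): offset=14
After 2 (tell()): offset=14
After 3 (read(5)): returned 'L6', offset=16
After 4 (read(4)): returned '', offset=16
After 5 (seek(-2, CUR)): offset=14
After 6 (read(6)): returned 'L6', offset=16
After 7 (read(1)): returned '', offset=16
After 8 (tell()): offset=16

Answer: L6L6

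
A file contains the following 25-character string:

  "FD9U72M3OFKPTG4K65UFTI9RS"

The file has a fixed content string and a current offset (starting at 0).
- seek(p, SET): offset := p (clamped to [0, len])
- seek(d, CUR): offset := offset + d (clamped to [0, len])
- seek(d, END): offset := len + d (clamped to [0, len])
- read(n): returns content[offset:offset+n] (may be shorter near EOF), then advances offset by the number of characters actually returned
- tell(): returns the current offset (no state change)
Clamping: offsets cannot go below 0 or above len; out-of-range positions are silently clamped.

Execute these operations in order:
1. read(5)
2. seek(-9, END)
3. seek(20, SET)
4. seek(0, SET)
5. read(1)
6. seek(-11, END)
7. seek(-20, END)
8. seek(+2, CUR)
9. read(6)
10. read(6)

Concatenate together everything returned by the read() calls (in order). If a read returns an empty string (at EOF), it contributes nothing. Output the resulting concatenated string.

After 1 (read(5)): returned 'FD9U7', offset=5
After 2 (seek(-9, END)): offset=16
After 3 (seek(20, SET)): offset=20
After 4 (seek(0, SET)): offset=0
After 5 (read(1)): returned 'F', offset=1
After 6 (seek(-11, END)): offset=14
After 7 (seek(-20, END)): offset=5
After 8 (seek(+2, CUR)): offset=7
After 9 (read(6)): returned '3OFKPT', offset=13
After 10 (read(6)): returned 'G4K65U', offset=19

Answer: FD9U7F3OFKPTG4K65U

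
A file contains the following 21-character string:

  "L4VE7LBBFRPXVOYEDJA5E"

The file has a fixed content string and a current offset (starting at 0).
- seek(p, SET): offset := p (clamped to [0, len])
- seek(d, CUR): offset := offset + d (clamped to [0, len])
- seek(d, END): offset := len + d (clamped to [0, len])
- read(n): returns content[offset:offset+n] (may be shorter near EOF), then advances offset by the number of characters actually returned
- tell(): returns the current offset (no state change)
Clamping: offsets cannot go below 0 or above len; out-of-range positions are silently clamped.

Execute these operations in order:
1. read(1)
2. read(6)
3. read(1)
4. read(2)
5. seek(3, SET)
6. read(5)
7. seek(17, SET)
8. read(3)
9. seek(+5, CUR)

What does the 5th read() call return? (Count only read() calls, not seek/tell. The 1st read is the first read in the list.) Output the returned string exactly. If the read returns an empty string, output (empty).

Answer: E7LBB

Derivation:
After 1 (read(1)): returned 'L', offset=1
After 2 (read(6)): returned '4VE7LB', offset=7
After 3 (read(1)): returned 'B', offset=8
After 4 (read(2)): returned 'FR', offset=10
After 5 (seek(3, SET)): offset=3
After 6 (read(5)): returned 'E7LBB', offset=8
After 7 (seek(17, SET)): offset=17
After 8 (read(3)): returned 'JA5', offset=20
After 9 (seek(+5, CUR)): offset=21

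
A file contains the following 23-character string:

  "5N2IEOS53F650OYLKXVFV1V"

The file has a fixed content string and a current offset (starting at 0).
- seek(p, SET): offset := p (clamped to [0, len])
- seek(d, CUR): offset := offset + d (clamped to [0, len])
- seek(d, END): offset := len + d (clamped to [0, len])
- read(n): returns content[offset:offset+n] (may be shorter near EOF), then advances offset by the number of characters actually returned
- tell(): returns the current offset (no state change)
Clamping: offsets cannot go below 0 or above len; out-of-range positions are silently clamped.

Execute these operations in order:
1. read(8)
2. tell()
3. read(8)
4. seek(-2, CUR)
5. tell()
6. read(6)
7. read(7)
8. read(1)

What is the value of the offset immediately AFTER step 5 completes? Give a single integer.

After 1 (read(8)): returned '5N2IEOS5', offset=8
After 2 (tell()): offset=8
After 3 (read(8)): returned '3F650OYL', offset=16
After 4 (seek(-2, CUR)): offset=14
After 5 (tell()): offset=14

Answer: 14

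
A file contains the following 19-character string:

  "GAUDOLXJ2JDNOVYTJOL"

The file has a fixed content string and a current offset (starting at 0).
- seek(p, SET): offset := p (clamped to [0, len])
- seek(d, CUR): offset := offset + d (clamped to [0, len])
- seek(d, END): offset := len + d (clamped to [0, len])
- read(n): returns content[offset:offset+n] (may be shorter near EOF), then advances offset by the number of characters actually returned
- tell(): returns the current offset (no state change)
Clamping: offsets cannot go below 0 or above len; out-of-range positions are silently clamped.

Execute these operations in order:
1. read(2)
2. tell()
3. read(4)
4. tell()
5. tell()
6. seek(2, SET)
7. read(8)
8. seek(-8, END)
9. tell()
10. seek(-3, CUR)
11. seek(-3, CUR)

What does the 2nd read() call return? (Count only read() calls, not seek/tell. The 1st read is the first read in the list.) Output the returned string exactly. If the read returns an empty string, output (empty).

After 1 (read(2)): returned 'GA', offset=2
After 2 (tell()): offset=2
After 3 (read(4)): returned 'UDOL', offset=6
After 4 (tell()): offset=6
After 5 (tell()): offset=6
After 6 (seek(2, SET)): offset=2
After 7 (read(8)): returned 'UDOLXJ2J', offset=10
After 8 (seek(-8, END)): offset=11
After 9 (tell()): offset=11
After 10 (seek(-3, CUR)): offset=8
After 11 (seek(-3, CUR)): offset=5

Answer: UDOL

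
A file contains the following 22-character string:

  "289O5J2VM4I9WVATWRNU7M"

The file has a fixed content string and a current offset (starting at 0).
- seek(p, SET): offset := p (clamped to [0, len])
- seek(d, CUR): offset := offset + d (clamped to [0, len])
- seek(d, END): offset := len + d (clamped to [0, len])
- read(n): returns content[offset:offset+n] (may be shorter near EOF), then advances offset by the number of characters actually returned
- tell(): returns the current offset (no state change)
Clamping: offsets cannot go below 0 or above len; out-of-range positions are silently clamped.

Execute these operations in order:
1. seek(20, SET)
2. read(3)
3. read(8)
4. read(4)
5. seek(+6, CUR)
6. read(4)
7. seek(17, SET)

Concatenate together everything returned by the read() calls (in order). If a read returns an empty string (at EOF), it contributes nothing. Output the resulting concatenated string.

Answer: 7M

Derivation:
After 1 (seek(20, SET)): offset=20
After 2 (read(3)): returned '7M', offset=22
After 3 (read(8)): returned '', offset=22
After 4 (read(4)): returned '', offset=22
After 5 (seek(+6, CUR)): offset=22
After 6 (read(4)): returned '', offset=22
After 7 (seek(17, SET)): offset=17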